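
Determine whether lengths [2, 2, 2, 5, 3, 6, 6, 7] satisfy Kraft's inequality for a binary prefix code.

Kraft inequality: Σ 2^(-l_i) ≤ 1 for prefix-free code
Calculating: 2^(-2) + 2^(-2) + 2^(-2) + 2^(-5) + 2^(-3) + 2^(-6) + 2^(-6) + 2^(-7)
= 0.25 + 0.25 + 0.25 + 0.03125 + 0.125 + 0.015625 + 0.015625 + 0.0078125
= 0.9453
Since 0.9453 ≤ 1, prefix-free code exists


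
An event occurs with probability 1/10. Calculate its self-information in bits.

Information content I(x) = -log₂(p(x))
I = -log₂(1/10) = -log₂(0.1000)
I = 3.3219 bits


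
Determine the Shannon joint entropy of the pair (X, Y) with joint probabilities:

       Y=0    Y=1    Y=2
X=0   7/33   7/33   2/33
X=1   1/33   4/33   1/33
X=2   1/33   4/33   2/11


H(X,Y) = -Σ p(x,y) log₂ p(x,y)
  p(0,0)=7/33: -0.2121 × log₂(0.2121) = 0.4745
  p(0,1)=7/33: -0.2121 × log₂(0.2121) = 0.4745
  p(0,2)=2/33: -0.0606 × log₂(0.0606) = 0.2451
  p(1,0)=1/33: -0.0303 × log₂(0.0303) = 0.1529
  p(1,1)=4/33: -0.1212 × log₂(0.1212) = 0.3690
  p(1,2)=1/33: -0.0303 × log₂(0.0303) = 0.1529
  p(2,0)=1/33: -0.0303 × log₂(0.0303) = 0.1529
  p(2,1)=4/33: -0.1212 × log₂(0.1212) = 0.3690
  p(2,2)=2/11: -0.1818 × log₂(0.1818) = 0.4472
H(X,Y) = 2.8379 bits


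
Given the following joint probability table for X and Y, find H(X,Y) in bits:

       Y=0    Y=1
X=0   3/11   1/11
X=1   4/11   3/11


H(X,Y) = -Σ p(x,y) log₂ p(x,y)
  p(0,0)=3/11: -0.2727 × log₂(0.2727) = 0.5112
  p(0,1)=1/11: -0.0909 × log₂(0.0909) = 0.3145
  p(1,0)=4/11: -0.3636 × log₂(0.3636) = 0.5307
  p(1,1)=3/11: -0.2727 × log₂(0.2727) = 0.5112
H(X,Y) = 1.8676 bits


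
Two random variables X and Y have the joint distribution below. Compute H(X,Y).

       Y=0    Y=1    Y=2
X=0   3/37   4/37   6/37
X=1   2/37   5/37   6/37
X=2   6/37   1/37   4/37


H(X,Y) = -Σ p(x,y) log₂ p(x,y)
  p(0,0)=3/37: -0.0811 × log₂(0.0811) = 0.2939
  p(0,1)=4/37: -0.1081 × log₂(0.1081) = 0.3470
  p(0,2)=6/37: -0.1622 × log₂(0.1622) = 0.4256
  p(1,0)=2/37: -0.0541 × log₂(0.0541) = 0.2275
  p(1,1)=5/37: -0.1351 × log₂(0.1351) = 0.3902
  p(1,2)=6/37: -0.1622 × log₂(0.1622) = 0.4256
  p(2,0)=6/37: -0.1622 × log₂(0.1622) = 0.4256
  p(2,1)=1/37: -0.0270 × log₂(0.0270) = 0.1408
  p(2,2)=4/37: -0.1081 × log₂(0.1081) = 0.3470
H(X,Y) = 3.0231 bits


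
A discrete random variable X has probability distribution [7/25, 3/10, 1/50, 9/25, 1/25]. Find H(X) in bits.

H(X) = -Σ p(x) log₂ p(x)
  -7/25 × log₂(7/25) = 0.5142
  -3/10 × log₂(3/10) = 0.5211
  -1/50 × log₂(1/50) = 0.1129
  -9/25 × log₂(9/25) = 0.5306
  -1/25 × log₂(1/25) = 0.1858
H(X) = 1.8646 bits


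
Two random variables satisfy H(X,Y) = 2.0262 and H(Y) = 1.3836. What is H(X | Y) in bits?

Chain rule: H(X,Y) = H(X|Y) + H(Y)
H(X|Y) = H(X,Y) - H(Y) = 2.0262 - 1.3836 = 0.6426 bits


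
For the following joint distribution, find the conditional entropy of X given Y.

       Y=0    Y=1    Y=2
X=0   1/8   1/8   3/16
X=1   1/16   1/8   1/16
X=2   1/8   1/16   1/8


H(X|Y) = Σ_y p(y) H(X|Y=y)
  p(Y=0) = 5/16, H(X|Y=0) = 1.5219
  p(Y=1) = 5/16, H(X|Y=1) = 1.5219
  p(Y=2) = 3/8, H(X|Y=2) = 1.4591
H(X|Y) = 0.3125×1.5219 + 0.3125×1.5219 + 0.3750×1.4591 = 1.4984 bits


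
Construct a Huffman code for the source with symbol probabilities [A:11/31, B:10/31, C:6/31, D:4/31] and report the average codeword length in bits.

Huffman tree construction:
Combine smallest probabilities repeatedly
Resulting codes:
  A: 0 (length 1)
  B: 10 (length 2)
  C: 111 (length 3)
  D: 110 (length 3)
Average length = Σ p(s) × length(s) = 1.9677 bits


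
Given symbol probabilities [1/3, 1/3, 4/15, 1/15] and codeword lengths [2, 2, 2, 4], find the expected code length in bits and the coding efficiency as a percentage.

Average length L = Σ p_i × l_i = 2.1333 bits
Entropy H = 1.8256 bits
Efficiency η = H/L × 100% = 85.58%


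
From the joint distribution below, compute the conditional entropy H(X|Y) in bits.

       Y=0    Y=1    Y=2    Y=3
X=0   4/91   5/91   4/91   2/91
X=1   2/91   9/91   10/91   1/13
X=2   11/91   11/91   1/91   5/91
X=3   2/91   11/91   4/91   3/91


H(X|Y) = Σ_y p(y) H(X|Y=y)
  p(Y=0) = 19/91, H(X|Y=0) = 1.6135
  p(Y=1) = 36/91, H(X|Y=1) = 1.9409
  p(Y=2) = 19/91, H(X|Y=2) = 1.6574
  p(Y=3) = 17/91, H(X|Y=3) = 1.8512
H(X|Y) = 0.2088×1.6135 + 0.3956×1.9409 + 0.2088×1.6574 + 0.1868×1.8512 = 1.7966 bits


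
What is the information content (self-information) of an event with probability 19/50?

Information content I(x) = -log₂(p(x))
I = -log₂(19/50) = -log₂(0.3800)
I = 1.3959 bits


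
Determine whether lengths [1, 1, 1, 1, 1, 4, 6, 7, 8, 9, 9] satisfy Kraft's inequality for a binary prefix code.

Kraft inequality: Σ 2^(-l_i) ≤ 1 for prefix-free code
Calculating: 2^(-1) + 2^(-1) + 2^(-1) + 2^(-1) + 2^(-1) + 2^(-4) + 2^(-6) + 2^(-7) + 2^(-8) + 2^(-9) + 2^(-9)
= 0.5 + 0.5 + 0.5 + 0.5 + 0.5 + 0.0625 + 0.015625 + 0.0078125 + 0.00390625 + 0.001953125 + 0.001953125
= 2.5938
Since 2.5938 > 1, prefix-free code does not exist


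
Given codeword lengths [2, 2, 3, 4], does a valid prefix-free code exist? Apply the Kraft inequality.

Kraft inequality: Σ 2^(-l_i) ≤ 1 for prefix-free code
Calculating: 2^(-2) + 2^(-2) + 2^(-3) + 2^(-4)
= 0.25 + 0.25 + 0.125 + 0.0625
= 0.6875
Since 0.6875 ≤ 1, prefix-free code exists


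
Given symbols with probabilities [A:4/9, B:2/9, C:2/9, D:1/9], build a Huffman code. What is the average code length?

Huffman tree construction:
Combine smallest probabilities repeatedly
Resulting codes:
  A: 0 (length 1)
  B: 111 (length 3)
  C: 10 (length 2)
  D: 110 (length 3)
Average length = Σ p(s) × length(s) = 1.8889 bits


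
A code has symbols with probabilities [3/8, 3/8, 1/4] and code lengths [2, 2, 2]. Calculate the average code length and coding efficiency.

Average length L = Σ p_i × l_i = 2.0000 bits
Entropy H = 1.5613 bits
Efficiency η = H/L × 100% = 78.06%


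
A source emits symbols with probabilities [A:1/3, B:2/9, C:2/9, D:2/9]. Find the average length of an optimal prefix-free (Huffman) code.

Huffman tree construction:
Combine smallest probabilities repeatedly
Resulting codes:
  A: 11 (length 2)
  B: 00 (length 2)
  C: 01 (length 2)
  D: 10 (length 2)
Average length = Σ p(s) × length(s) = 2.0000 bits


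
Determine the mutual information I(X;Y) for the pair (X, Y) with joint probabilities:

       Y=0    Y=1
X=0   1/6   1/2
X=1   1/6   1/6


H(X) = 0.9183, H(Y) = 0.9183, H(X,Y) = 1.7925
I(X;Y) = H(X) + H(Y) - H(X,Y) = 0.0441 bits


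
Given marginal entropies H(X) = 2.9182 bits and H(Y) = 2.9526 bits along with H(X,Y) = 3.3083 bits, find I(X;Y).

I(X;Y) = H(X) + H(Y) - H(X,Y)
I(X;Y) = 2.9182 + 2.9526 - 3.3083 = 2.5625 bits


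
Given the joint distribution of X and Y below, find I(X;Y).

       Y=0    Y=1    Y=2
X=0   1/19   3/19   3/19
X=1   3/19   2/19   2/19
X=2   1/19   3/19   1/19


H(X) = 1.5683, H(Y) = 1.5574, H(X,Y) = 3.0364
I(X;Y) = H(X) + H(Y) - H(X,Y) = 0.0894 bits


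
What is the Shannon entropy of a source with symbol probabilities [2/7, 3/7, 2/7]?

H(X) = -Σ p(x) log₂ p(x)
  -2/7 × log₂(2/7) = 0.5164
  -3/7 × log₂(3/7) = 0.5239
  -2/7 × log₂(2/7) = 0.5164
H(X) = 1.5567 bits


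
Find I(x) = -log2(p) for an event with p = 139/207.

Information content I(x) = -log₂(p(x))
I = -log₂(139/207) = -log₂(0.6715)
I = 0.5745 bits


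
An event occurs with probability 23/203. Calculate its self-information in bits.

Information content I(x) = -log₂(p(x))
I = -log₂(23/203) = -log₂(0.1133)
I = 3.1418 bits


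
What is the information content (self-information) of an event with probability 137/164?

Information content I(x) = -log₂(p(x))
I = -log₂(137/164) = -log₂(0.8354)
I = 0.2595 bits


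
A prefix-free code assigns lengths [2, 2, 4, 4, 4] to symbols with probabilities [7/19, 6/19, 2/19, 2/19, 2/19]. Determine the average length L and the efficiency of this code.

Average length L = Σ p_i × l_i = 2.6316 bits
Entropy H = 2.0815 bits
Efficiency η = H/L × 100% = 79.10%


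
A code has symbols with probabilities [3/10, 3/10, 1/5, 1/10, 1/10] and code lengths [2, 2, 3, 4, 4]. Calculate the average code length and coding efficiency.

Average length L = Σ p_i × l_i = 2.6000 bits
Entropy H = 2.1710 bits
Efficiency η = H/L × 100% = 83.50%


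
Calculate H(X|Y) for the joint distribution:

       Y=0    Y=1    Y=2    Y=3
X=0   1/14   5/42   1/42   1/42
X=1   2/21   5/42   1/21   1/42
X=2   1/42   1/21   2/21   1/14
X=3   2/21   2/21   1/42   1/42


H(X|Y) = Σ_y p(y) H(X|Y=y)
  p(Y=0) = 2/7, H(X|Y=0) = 1.8554
  p(Y=1) = 8/21, H(X|Y=1) = 1.9238
  p(Y=2) = 4/21, H(X|Y=2) = 1.7500
  p(Y=3) = 1/7, H(X|Y=3) = 1.7925
H(X|Y) = 0.2857×1.8554 + 0.3810×1.9238 + 0.1905×1.7500 + 0.1429×1.7925 = 1.8524 bits


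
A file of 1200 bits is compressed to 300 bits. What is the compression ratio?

Compression ratio = Original / Compressed
= 1200 / 300 = 4.00:1


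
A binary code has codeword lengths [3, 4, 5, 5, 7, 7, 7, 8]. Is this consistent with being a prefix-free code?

Kraft inequality: Σ 2^(-l_i) ≤ 1 for prefix-free code
Calculating: 2^(-3) + 2^(-4) + 2^(-5) + 2^(-5) + 2^(-7) + 2^(-7) + 2^(-7) + 2^(-8)
= 0.125 + 0.0625 + 0.03125 + 0.03125 + 0.0078125 + 0.0078125 + 0.0078125 + 0.00390625
= 0.2773
Since 0.2773 ≤ 1, prefix-free code exists


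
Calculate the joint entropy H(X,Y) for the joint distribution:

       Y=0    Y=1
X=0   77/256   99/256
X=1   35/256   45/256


H(X,Y) = -Σ p(x,y) log₂ p(x,y)
  p(0,0)=77/256: -0.3008 × log₂(0.3008) = 0.5213
  p(0,1)=99/256: -0.3867 × log₂(0.3867) = 0.5301
  p(1,0)=35/256: -0.1367 × log₂(0.1367) = 0.3925
  p(1,1)=45/256: -0.1758 × log₂(0.1758) = 0.4409
H(X,Y) = 1.8847 bits


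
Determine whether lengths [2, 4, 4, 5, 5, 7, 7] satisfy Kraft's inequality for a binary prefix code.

Kraft inequality: Σ 2^(-l_i) ≤ 1 for prefix-free code
Calculating: 2^(-2) + 2^(-4) + 2^(-4) + 2^(-5) + 2^(-5) + 2^(-7) + 2^(-7)
= 0.25 + 0.0625 + 0.0625 + 0.03125 + 0.03125 + 0.0078125 + 0.0078125
= 0.4531
Since 0.4531 ≤ 1, prefix-free code exists


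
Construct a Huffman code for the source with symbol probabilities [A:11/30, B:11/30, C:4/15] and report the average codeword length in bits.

Huffman tree construction:
Combine smallest probabilities repeatedly
Resulting codes:
  A: 11 (length 2)
  B: 0 (length 1)
  C: 10 (length 2)
Average length = Σ p(s) × length(s) = 1.6333 bits


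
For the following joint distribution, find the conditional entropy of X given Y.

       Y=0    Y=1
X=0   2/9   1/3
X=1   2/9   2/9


H(X|Y) = Σ_y p(y) H(X|Y=y)
  p(Y=0) = 4/9, H(X|Y=0) = 1.0000
  p(Y=1) = 5/9, H(X|Y=1) = 0.9710
H(X|Y) = 0.4444×1.0000 + 0.5556×0.9710 = 0.9839 bits


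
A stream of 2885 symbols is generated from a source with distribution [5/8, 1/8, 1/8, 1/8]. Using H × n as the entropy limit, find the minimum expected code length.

Entropy H = 1.5488 bits/symbol
Minimum bits = H × n = 1.5488 × 2885
= 4468.27 bits


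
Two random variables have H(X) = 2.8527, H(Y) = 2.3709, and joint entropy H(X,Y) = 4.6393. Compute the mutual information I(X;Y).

I(X;Y) = H(X) + H(Y) - H(X,Y)
I(X;Y) = 2.8527 + 2.3709 - 4.6393 = 0.5843 bits


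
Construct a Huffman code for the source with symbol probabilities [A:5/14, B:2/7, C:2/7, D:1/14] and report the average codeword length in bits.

Huffman tree construction:
Combine smallest probabilities repeatedly
Resulting codes:
  A: 11 (length 2)
  B: 01 (length 2)
  C: 10 (length 2)
  D: 00 (length 2)
Average length = Σ p(s) × length(s) = 2.0000 bits


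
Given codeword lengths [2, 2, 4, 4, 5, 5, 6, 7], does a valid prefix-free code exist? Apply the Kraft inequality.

Kraft inequality: Σ 2^(-l_i) ≤ 1 for prefix-free code
Calculating: 2^(-2) + 2^(-2) + 2^(-4) + 2^(-4) + 2^(-5) + 2^(-5) + 2^(-6) + 2^(-7)
= 0.25 + 0.25 + 0.0625 + 0.0625 + 0.03125 + 0.03125 + 0.015625 + 0.0078125
= 0.7109
Since 0.7109 ≤ 1, prefix-free code exists


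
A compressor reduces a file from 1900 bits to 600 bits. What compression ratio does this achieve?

Compression ratio = Original / Compressed
= 1900 / 600 = 3.17:1


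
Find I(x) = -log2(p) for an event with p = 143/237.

Information content I(x) = -log₂(p(x))
I = -log₂(143/237) = -log₂(0.6034)
I = 0.7289 bits


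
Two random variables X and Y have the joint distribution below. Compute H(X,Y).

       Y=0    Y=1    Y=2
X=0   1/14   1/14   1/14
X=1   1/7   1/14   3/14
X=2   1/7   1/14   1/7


H(X,Y) = -Σ p(x,y) log₂ p(x,y)
  p(0,0)=1/14: -0.0714 × log₂(0.0714) = 0.2720
  p(0,1)=1/14: -0.0714 × log₂(0.0714) = 0.2720
  p(0,2)=1/14: -0.0714 × log₂(0.0714) = 0.2720
  p(1,0)=1/7: -0.1429 × log₂(0.1429) = 0.4011
  p(1,1)=1/14: -0.0714 × log₂(0.0714) = 0.2720
  p(1,2)=3/14: -0.2143 × log₂(0.2143) = 0.4762
  p(2,0)=1/7: -0.1429 × log₂(0.1429) = 0.4011
  p(2,1)=1/14: -0.0714 × log₂(0.0714) = 0.2720
  p(2,2)=1/7: -0.1429 × log₂(0.1429) = 0.4011
H(X,Y) = 3.0391 bits


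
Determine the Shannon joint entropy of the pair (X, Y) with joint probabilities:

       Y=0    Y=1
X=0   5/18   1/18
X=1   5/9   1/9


H(X,Y) = -Σ p(x,y) log₂ p(x,y)
  p(0,0)=5/18: -0.2778 × log₂(0.2778) = 0.5133
  p(0,1)=1/18: -0.0556 × log₂(0.0556) = 0.2317
  p(1,0)=5/9: -0.5556 × log₂(0.5556) = 0.4711
  p(1,1)=1/9: -0.1111 × log₂(0.1111) = 0.3522
H(X,Y) = 1.5683 bits


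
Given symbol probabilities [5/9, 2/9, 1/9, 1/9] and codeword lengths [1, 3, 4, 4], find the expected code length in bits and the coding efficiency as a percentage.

Average length L = Σ p_i × l_i = 2.1111 bits
Entropy H = 1.6577 bits
Efficiency η = H/L × 100% = 78.52%


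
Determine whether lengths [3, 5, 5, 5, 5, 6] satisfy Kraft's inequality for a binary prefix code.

Kraft inequality: Σ 2^(-l_i) ≤ 1 for prefix-free code
Calculating: 2^(-3) + 2^(-5) + 2^(-5) + 2^(-5) + 2^(-5) + 2^(-6)
= 0.125 + 0.03125 + 0.03125 + 0.03125 + 0.03125 + 0.015625
= 0.2656
Since 0.2656 ≤ 1, prefix-free code exists


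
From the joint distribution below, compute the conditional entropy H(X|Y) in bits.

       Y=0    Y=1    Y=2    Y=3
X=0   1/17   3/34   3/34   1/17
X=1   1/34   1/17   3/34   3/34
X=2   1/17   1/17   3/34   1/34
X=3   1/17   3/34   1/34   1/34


H(X|Y) = Σ_y p(y) H(X|Y=y)
  p(Y=0) = 7/34, H(X|Y=0) = 1.9502
  p(Y=1) = 5/17, H(X|Y=1) = 1.9710
  p(Y=2) = 5/17, H(X|Y=2) = 1.8955
  p(Y=3) = 7/34, H(X|Y=3) = 1.8424
H(X|Y) = 0.2059×1.9502 + 0.2941×1.9710 + 0.2941×1.8955 + 0.2059×1.8424 = 1.9180 bits


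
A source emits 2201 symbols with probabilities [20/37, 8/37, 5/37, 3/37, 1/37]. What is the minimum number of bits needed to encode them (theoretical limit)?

Entropy H = 1.7823 bits/symbol
Minimum bits = H × n = 1.7823 × 2201
= 3922.94 bits


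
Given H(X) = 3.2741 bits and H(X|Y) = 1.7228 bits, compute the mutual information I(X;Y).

I(X;Y) = H(X) - H(X|Y)
I(X;Y) = 3.2741 - 1.7228 = 1.5513 bits


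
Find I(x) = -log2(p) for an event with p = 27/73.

Information content I(x) = -log₂(p(x))
I = -log₂(27/73) = -log₂(0.3699)
I = 1.4349 bits


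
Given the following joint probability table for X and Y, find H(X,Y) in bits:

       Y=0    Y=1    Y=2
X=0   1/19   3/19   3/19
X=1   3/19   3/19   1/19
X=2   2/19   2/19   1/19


H(X,Y) = -Σ p(x,y) log₂ p(x,y)
  p(0,0)=1/19: -0.0526 × log₂(0.0526) = 0.2236
  p(0,1)=3/19: -0.1579 × log₂(0.1579) = 0.4205
  p(0,2)=3/19: -0.1579 × log₂(0.1579) = 0.4205
  p(1,0)=3/19: -0.1579 × log₂(0.1579) = 0.4205
  p(1,1)=3/19: -0.1579 × log₂(0.1579) = 0.4205
  p(1,2)=1/19: -0.0526 × log₂(0.0526) = 0.2236
  p(2,0)=2/19: -0.1053 × log₂(0.1053) = 0.3419
  p(2,1)=2/19: -0.1053 × log₂(0.1053) = 0.3419
  p(2,2)=1/19: -0.0526 × log₂(0.0526) = 0.2236
H(X,Y) = 3.0364 bits


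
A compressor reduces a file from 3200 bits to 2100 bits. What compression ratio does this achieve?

Compression ratio = Original / Compressed
= 3200 / 2100 = 1.52:1


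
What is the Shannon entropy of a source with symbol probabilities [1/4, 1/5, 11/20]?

H(X) = -Σ p(x) log₂ p(x)
  -1/4 × log₂(1/4) = 0.5000
  -1/5 × log₂(1/5) = 0.4644
  -11/20 × log₂(11/20) = 0.4744
H(X) = 1.4388 bits


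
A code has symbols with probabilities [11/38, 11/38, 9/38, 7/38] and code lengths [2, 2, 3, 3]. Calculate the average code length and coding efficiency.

Average length L = Σ p_i × l_i = 2.4211 bits
Entropy H = 1.9772 bits
Efficiency η = H/L × 100% = 81.67%


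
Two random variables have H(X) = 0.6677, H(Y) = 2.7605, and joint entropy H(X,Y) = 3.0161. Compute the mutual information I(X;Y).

I(X;Y) = H(X) + H(Y) - H(X,Y)
I(X;Y) = 0.6677 + 2.7605 - 3.0161 = 0.4121 bits


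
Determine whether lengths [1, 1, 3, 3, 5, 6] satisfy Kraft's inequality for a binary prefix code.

Kraft inequality: Σ 2^(-l_i) ≤ 1 for prefix-free code
Calculating: 2^(-1) + 2^(-1) + 2^(-3) + 2^(-3) + 2^(-5) + 2^(-6)
= 0.5 + 0.5 + 0.125 + 0.125 + 0.03125 + 0.015625
= 1.2969
Since 1.2969 > 1, prefix-free code does not exist


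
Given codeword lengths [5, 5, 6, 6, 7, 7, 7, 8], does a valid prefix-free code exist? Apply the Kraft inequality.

Kraft inequality: Σ 2^(-l_i) ≤ 1 for prefix-free code
Calculating: 2^(-5) + 2^(-5) + 2^(-6) + 2^(-6) + 2^(-7) + 2^(-7) + 2^(-7) + 2^(-8)
= 0.03125 + 0.03125 + 0.015625 + 0.015625 + 0.0078125 + 0.0078125 + 0.0078125 + 0.00390625
= 0.1211
Since 0.1211 ≤ 1, prefix-free code exists


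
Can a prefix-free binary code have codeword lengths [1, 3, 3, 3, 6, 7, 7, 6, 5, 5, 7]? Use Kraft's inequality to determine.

Kraft inequality: Σ 2^(-l_i) ≤ 1 for prefix-free code
Calculating: 2^(-1) + 2^(-3) + 2^(-3) + 2^(-3) + 2^(-6) + 2^(-7) + 2^(-7) + 2^(-6) + 2^(-5) + 2^(-5) + 2^(-7)
= 0.5 + 0.125 + 0.125 + 0.125 + 0.015625 + 0.0078125 + 0.0078125 + 0.015625 + 0.03125 + 0.03125 + 0.0078125
= 0.9922
Since 0.9922 ≤ 1, prefix-free code exists


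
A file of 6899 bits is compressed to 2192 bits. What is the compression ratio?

Compression ratio = Original / Compressed
= 6899 / 2192 = 3.15:1


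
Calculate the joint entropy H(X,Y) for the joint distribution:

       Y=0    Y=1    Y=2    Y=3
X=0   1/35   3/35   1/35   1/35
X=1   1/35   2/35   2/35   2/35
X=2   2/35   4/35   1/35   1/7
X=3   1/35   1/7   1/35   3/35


H(X,Y) = -Σ p(x,y) log₂ p(x,y)
  p(0,0)=1/35: -0.0286 × log₂(0.0286) = 0.1466
  p(0,1)=3/35: -0.0857 × log₂(0.0857) = 0.3038
  p(0,2)=1/35: -0.0286 × log₂(0.0286) = 0.1466
  p(0,3)=1/35: -0.0286 × log₂(0.0286) = 0.1466
  p(1,0)=1/35: -0.0286 × log₂(0.0286) = 0.1466
  p(1,1)=2/35: -0.0571 × log₂(0.0571) = 0.2360
  p(1,2)=2/35: -0.0571 × log₂(0.0571) = 0.2360
  p(1,3)=2/35: -0.0571 × log₂(0.0571) = 0.2360
  p(2,0)=2/35: -0.0571 × log₂(0.0571) = 0.2360
  p(2,1)=4/35: -0.1143 × log₂(0.1143) = 0.3576
  p(2,2)=1/35: -0.0286 × log₂(0.0286) = 0.1466
  p(2,3)=1/7: -0.1429 × log₂(0.1429) = 0.4011
  p(3,0)=1/35: -0.0286 × log₂(0.0286) = 0.1466
  p(3,1)=1/7: -0.1429 × log₂(0.1429) = 0.4011
  p(3,2)=1/35: -0.0286 × log₂(0.0286) = 0.1466
  p(3,3)=3/35: -0.0857 × log₂(0.0857) = 0.3038
H(X,Y) = 3.7370 bits


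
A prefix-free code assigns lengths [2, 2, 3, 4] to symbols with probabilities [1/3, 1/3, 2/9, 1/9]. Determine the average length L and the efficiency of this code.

Average length L = Σ p_i × l_i = 2.4444 bits
Entropy H = 1.8911 bits
Efficiency η = H/L × 100% = 77.36%


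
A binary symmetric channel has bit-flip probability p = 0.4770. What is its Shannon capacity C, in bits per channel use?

For BSC with error probability p:
C = 1 - H(p) where H(p) is binary entropy
H(0.4770) = -0.4770 × log₂(0.4770) - 0.5230 × log₂(0.5230)
H(p) = 0.9985
C = 1 - 0.9985 = 0.0015 bits/use


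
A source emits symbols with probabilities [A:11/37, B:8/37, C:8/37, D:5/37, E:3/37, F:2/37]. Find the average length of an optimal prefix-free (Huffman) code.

Huffman tree construction:
Combine smallest probabilities repeatedly
Resulting codes:
  A: 11 (length 2)
  B: 00 (length 2)
  C: 01 (length 2)
  D: 100 (length 3)
  E: 1011 (length 4)
  F: 1010 (length 4)
Average length = Σ p(s) × length(s) = 2.4054 bits


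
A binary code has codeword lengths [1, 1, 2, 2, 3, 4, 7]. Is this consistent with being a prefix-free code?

Kraft inequality: Σ 2^(-l_i) ≤ 1 for prefix-free code
Calculating: 2^(-1) + 2^(-1) + 2^(-2) + 2^(-2) + 2^(-3) + 2^(-4) + 2^(-7)
= 0.5 + 0.5 + 0.25 + 0.25 + 0.125 + 0.0625 + 0.0078125
= 1.6953
Since 1.6953 > 1, prefix-free code does not exist


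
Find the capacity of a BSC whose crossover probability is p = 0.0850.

For BSC with error probability p:
C = 1 - H(p) where H(p) is binary entropy
H(0.0850) = -0.0850 × log₂(0.0850) - 0.9150 × log₂(0.9150)
H(p) = 0.4196
C = 1 - 0.4196 = 0.5804 bits/use


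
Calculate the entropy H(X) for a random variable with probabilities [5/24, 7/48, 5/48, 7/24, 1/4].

H(X) = -Σ p(x) log₂ p(x)
  -5/24 × log₂(5/24) = 0.4715
  -7/48 × log₂(7/48) = 0.4051
  -5/48 × log₂(5/48) = 0.3399
  -7/24 × log₂(7/24) = 0.5185
  -1/4 × log₂(1/4) = 0.5000
H(X) = 2.2349 bits


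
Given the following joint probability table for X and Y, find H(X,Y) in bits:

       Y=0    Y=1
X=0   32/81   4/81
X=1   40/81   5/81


H(X,Y) = -Σ p(x,y) log₂ p(x,y)
  p(0,0)=32/81: -0.3951 × log₂(0.3951) = 0.5293
  p(0,1)=4/81: -0.0494 × log₂(0.0494) = 0.2143
  p(1,0)=40/81: -0.4938 × log₂(0.4938) = 0.5027
  p(1,1)=5/81: -0.0617 × log₂(0.0617) = 0.2480
H(X,Y) = 1.4943 bits


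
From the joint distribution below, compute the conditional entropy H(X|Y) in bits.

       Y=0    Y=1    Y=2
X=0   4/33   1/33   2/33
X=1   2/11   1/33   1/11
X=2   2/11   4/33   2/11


H(X|Y) = Σ_y p(y) H(X|Y=y)
  p(Y=0) = 16/33, H(X|Y=0) = 1.5613
  p(Y=1) = 2/11, H(X|Y=1) = 1.2516
  p(Y=2) = 1/3, H(X|Y=2) = 1.4354
H(X|Y) = 0.4848×1.5613 + 0.1818×1.2516 + 0.3333×1.4354 = 1.4630 bits


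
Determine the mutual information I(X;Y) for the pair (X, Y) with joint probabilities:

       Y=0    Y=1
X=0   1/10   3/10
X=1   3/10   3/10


H(X) = 0.9710, H(Y) = 0.9710, H(X,Y) = 1.8955
I(X;Y) = H(X) + H(Y) - H(X,Y) = 0.0464 bits


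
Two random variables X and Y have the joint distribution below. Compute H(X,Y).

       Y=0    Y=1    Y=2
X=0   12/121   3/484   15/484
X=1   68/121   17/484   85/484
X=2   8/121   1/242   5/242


H(X,Y) = -Σ p(x,y) log₂ p(x,y)
  p(0,0)=12/121: -0.0992 × log₂(0.0992) = 0.3306
  p(0,1)=3/484: -0.0062 × log₂(0.0062) = 0.0455
  p(0,2)=15/484: -0.0310 × log₂(0.0310) = 0.1553
  p(1,0)=68/121: -0.5620 × log₂(0.5620) = 0.4672
  p(1,1)=17/484: -0.0351 × log₂(0.0351) = 0.1697
  p(1,2)=85/484: -0.1756 × log₂(0.1756) = 0.4407
  p(2,0)=8/121: -0.0661 × log₂(0.0661) = 0.2591
  p(2,1)=1/242: -0.0041 × log₂(0.0041) = 0.0327
  p(2,2)=5/242: -0.0207 × log₂(0.0207) = 0.1156
H(X,Y) = 2.0165 bits


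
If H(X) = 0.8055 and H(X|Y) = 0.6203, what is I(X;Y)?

I(X;Y) = H(X) - H(X|Y)
I(X;Y) = 0.8055 - 0.6203 = 0.1852 bits


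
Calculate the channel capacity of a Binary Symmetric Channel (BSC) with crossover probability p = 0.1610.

For BSC with error probability p:
C = 1 - H(p) where H(p) is binary entropy
H(0.1610) = -0.1610 × log₂(0.1610) - 0.8390 × log₂(0.8390)
H(p) = 0.6367
C = 1 - 0.6367 = 0.3633 bits/use


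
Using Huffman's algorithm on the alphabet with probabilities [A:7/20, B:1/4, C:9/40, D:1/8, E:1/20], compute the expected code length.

Huffman tree construction:
Combine smallest probabilities repeatedly
Resulting codes:
  A: 11 (length 2)
  B: 10 (length 2)
  C: 01 (length 2)
  D: 001 (length 3)
  E: 000 (length 3)
Average length = Σ p(s) × length(s) = 2.1750 bits


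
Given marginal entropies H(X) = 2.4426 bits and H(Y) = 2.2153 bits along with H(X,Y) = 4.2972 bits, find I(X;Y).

I(X;Y) = H(X) + H(Y) - H(X,Y)
I(X;Y) = 2.4426 + 2.2153 - 4.2972 = 0.3607 bits


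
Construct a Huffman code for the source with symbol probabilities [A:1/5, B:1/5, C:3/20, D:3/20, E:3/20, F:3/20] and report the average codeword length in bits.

Huffman tree construction:
Combine smallest probabilities repeatedly
Resulting codes:
  A: 00 (length 2)
  B: 01 (length 2)
  C: 100 (length 3)
  D: 101 (length 3)
  E: 110 (length 3)
  F: 111 (length 3)
Average length = Σ p(s) × length(s) = 2.6000 bits


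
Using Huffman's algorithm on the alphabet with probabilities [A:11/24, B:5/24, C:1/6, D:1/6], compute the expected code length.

Huffman tree construction:
Combine smallest probabilities repeatedly
Resulting codes:
  A: 0 (length 1)
  B: 10 (length 2)
  C: 110 (length 3)
  D: 111 (length 3)
Average length = Σ p(s) × length(s) = 1.8750 bits


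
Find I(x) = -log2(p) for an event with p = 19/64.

Information content I(x) = -log₂(p(x))
I = -log₂(19/64) = -log₂(0.2969)
I = 1.7521 bits


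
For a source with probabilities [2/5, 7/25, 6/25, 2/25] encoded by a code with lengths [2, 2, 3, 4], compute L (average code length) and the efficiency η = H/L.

Average length L = Σ p_i × l_i = 2.4000 bits
Entropy H = 1.8286 bits
Efficiency η = H/L × 100% = 76.19%


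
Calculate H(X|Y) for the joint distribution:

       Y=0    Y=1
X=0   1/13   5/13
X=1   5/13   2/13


H(X|Y) = Σ_y p(y) H(X|Y=y)
  p(Y=0) = 6/13, H(X|Y=0) = 0.6500
  p(Y=1) = 7/13, H(X|Y=1) = 0.8631
H(X|Y) = 0.4615×0.6500 + 0.5385×0.8631 = 0.7648 bits


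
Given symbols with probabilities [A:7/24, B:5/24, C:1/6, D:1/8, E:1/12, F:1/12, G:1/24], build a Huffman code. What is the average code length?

Huffman tree construction:
Combine smallest probabilities repeatedly
Resulting codes:
  A: 10 (length 2)
  B: 00 (length 2)
  C: 111 (length 3)
  D: 011 (length 3)
  E: 1101 (length 4)
  F: 010 (length 3)
  G: 1100 (length 4)
Average length = Σ p(s) × length(s) = 2.6250 bits


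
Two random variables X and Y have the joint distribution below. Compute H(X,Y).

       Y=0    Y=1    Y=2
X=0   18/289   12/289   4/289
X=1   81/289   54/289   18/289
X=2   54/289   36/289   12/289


H(X,Y) = -Σ p(x,y) log₂ p(x,y)
  p(0,0)=18/289: -0.0623 × log₂(0.0623) = 0.2494
  p(0,1)=12/289: -0.0415 × log₂(0.0415) = 0.1906
  p(0,2)=4/289: -0.0138 × log₂(0.0138) = 0.0855
  p(1,0)=81/289: -0.2803 × log₂(0.2803) = 0.5143
  p(1,1)=54/289: -0.1869 × log₂(0.1869) = 0.4522
  p(1,2)=18/289: -0.0623 × log₂(0.0623) = 0.2494
  p(2,0)=54/289: -0.1869 × log₂(0.1869) = 0.4522
  p(2,1)=36/289: -0.1246 × log₂(0.1246) = 0.3743
  p(2,2)=12/289: -0.0415 × log₂(0.0415) = 0.1906
H(X,Y) = 2.7586 bits


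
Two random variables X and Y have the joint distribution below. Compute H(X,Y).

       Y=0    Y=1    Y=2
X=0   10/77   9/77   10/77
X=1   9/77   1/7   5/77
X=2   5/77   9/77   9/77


H(X,Y) = -Σ p(x,y) log₂ p(x,y)
  p(0,0)=10/77: -0.1299 × log₂(0.1299) = 0.3824
  p(0,1)=9/77: -0.1169 × log₂(0.1169) = 0.3620
  p(0,2)=10/77: -0.1299 × log₂(0.1299) = 0.3824
  p(1,0)=9/77: -0.1169 × log₂(0.1169) = 0.3620
  p(1,1)=1/7: -0.1429 × log₂(0.1429) = 0.4011
  p(1,2)=5/77: -0.0649 × log₂(0.0649) = 0.2562
  p(2,0)=5/77: -0.0649 × log₂(0.0649) = 0.2562
  p(2,1)=9/77: -0.1169 × log₂(0.1169) = 0.3620
  p(2,2)=9/77: -0.1169 × log₂(0.1169) = 0.3620
H(X,Y) = 3.1262 bits


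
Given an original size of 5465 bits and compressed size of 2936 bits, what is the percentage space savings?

Space savings = (1 - Compressed/Original) × 100%
= (1 - 2936/5465) × 100%
= 46.28%


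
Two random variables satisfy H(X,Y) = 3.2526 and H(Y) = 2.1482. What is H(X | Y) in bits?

Chain rule: H(X,Y) = H(X|Y) + H(Y)
H(X|Y) = H(X,Y) - H(Y) = 3.2526 - 2.1482 = 1.1044 bits


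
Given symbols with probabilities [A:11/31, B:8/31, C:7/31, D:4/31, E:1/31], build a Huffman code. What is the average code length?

Huffman tree construction:
Combine smallest probabilities repeatedly
Resulting codes:
  A: 11 (length 2)
  B: 10 (length 2)
  C: 01 (length 2)
  D: 001 (length 3)
  E: 000 (length 3)
Average length = Σ p(s) × length(s) = 2.1613 bits


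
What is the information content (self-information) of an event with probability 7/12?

Information content I(x) = -log₂(p(x))
I = -log₂(7/12) = -log₂(0.5833)
I = 0.7776 bits


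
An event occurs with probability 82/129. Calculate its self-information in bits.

Information content I(x) = -log₂(p(x))
I = -log₂(82/129) = -log₂(0.6357)
I = 0.6537 bits


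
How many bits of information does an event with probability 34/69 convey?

Information content I(x) = -log₂(p(x))
I = -log₂(34/69) = -log₂(0.4928)
I = 1.0211 bits


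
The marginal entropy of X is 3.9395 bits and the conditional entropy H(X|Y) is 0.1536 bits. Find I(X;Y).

I(X;Y) = H(X) - H(X|Y)
I(X;Y) = 3.9395 - 0.1536 = 3.7859 bits


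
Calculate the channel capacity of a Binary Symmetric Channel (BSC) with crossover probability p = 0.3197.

For BSC with error probability p:
C = 1 - H(p) where H(p) is binary entropy
H(0.3197) = -0.3197 × log₂(0.3197) - 0.6803 × log₂(0.6803)
H(p) = 0.9041
C = 1 - 0.9041 = 0.0959 bits/use


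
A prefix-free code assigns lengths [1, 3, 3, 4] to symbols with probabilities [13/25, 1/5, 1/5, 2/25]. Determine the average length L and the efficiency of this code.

Average length L = Σ p_i × l_i = 2.0400 bits
Entropy H = 1.7109 bits
Efficiency η = H/L × 100% = 83.87%


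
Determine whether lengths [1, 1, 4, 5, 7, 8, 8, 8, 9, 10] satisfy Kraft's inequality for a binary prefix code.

Kraft inequality: Σ 2^(-l_i) ≤ 1 for prefix-free code
Calculating: 2^(-1) + 2^(-1) + 2^(-4) + 2^(-5) + 2^(-7) + 2^(-8) + 2^(-8) + 2^(-8) + 2^(-9) + 2^(-10)
= 0.5 + 0.5 + 0.0625 + 0.03125 + 0.0078125 + 0.00390625 + 0.00390625 + 0.00390625 + 0.001953125 + 0.0009765625
= 1.1162
Since 1.1162 > 1, prefix-free code does not exist


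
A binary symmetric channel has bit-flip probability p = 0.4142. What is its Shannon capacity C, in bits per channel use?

For BSC with error probability p:
C = 1 - H(p) where H(p) is binary entropy
H(0.4142) = -0.4142 × log₂(0.4142) - 0.5858 × log₂(0.5858)
H(p) = 0.9787
C = 1 - 0.9787 = 0.0213 bits/use


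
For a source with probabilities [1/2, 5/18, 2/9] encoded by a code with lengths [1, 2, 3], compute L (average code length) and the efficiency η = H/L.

Average length L = Σ p_i × l_i = 1.7222 bits
Entropy H = 1.4955 bits
Efficiency η = H/L × 100% = 86.84%


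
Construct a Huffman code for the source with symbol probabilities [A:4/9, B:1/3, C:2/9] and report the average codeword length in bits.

Huffman tree construction:
Combine smallest probabilities repeatedly
Resulting codes:
  A: 0 (length 1)
  B: 11 (length 2)
  C: 10 (length 2)
Average length = Σ p(s) × length(s) = 1.5556 bits


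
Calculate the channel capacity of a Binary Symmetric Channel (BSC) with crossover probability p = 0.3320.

For BSC with error probability p:
C = 1 - H(p) where H(p) is binary entropy
H(0.3320) = -0.3320 × log₂(0.3320) - 0.6680 × log₂(0.6680)
H(p) = 0.9170
C = 1 - 0.9170 = 0.0830 bits/use


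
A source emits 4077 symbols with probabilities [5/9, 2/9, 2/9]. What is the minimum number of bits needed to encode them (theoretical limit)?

Entropy H = 1.4355 bits/symbol
Minimum bits = H × n = 1.4355 × 4077
= 5852.62 bits


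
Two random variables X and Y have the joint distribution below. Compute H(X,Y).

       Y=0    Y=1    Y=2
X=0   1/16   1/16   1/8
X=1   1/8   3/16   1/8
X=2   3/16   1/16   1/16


H(X,Y) = -Σ p(x,y) log₂ p(x,y)
  p(0,0)=1/16: -0.0625 × log₂(0.0625) = 0.2500
  p(0,1)=1/16: -0.0625 × log₂(0.0625) = 0.2500
  p(0,2)=1/8: -0.1250 × log₂(0.1250) = 0.3750
  p(1,0)=1/8: -0.1250 × log₂(0.1250) = 0.3750
  p(1,1)=3/16: -0.1875 × log₂(0.1875) = 0.4528
  p(1,2)=1/8: -0.1250 × log₂(0.1250) = 0.3750
  p(2,0)=3/16: -0.1875 × log₂(0.1875) = 0.4528
  p(2,1)=1/16: -0.0625 × log₂(0.0625) = 0.2500
  p(2,2)=1/16: -0.0625 × log₂(0.0625) = 0.2500
H(X,Y) = 3.0306 bits


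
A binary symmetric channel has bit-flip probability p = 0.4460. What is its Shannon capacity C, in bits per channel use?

For BSC with error probability p:
C = 1 - H(p) where H(p) is binary entropy
H(0.4460) = -0.4460 × log₂(0.4460) - 0.5540 × log₂(0.5540)
H(p) = 0.9916
C = 1 - 0.9916 = 0.0084 bits/use


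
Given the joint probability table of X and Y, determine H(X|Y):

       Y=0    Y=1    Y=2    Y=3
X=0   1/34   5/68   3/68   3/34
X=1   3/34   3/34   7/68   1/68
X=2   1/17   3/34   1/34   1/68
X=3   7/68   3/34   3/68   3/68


H(X|Y) = Σ_y p(y) H(X|Y=y)
  p(Y=0) = 19/68, H(X|Y=0) = 1.8710
  p(Y=1) = 23/68, H(X|Y=1) = 1.9958
  p(Y=2) = 15/68, H(X|Y=2) = 1.8295
  p(Y=3) = 11/68, H(X|Y=3) = 1.6172
H(X|Y) = 0.2794×1.8710 + 0.3382×1.9958 + 0.2206×1.8295 + 0.1618×1.6172 = 1.8630 bits


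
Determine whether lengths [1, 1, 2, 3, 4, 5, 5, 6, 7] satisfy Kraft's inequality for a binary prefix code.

Kraft inequality: Σ 2^(-l_i) ≤ 1 for prefix-free code
Calculating: 2^(-1) + 2^(-1) + 2^(-2) + 2^(-3) + 2^(-4) + 2^(-5) + 2^(-5) + 2^(-6) + 2^(-7)
= 0.5 + 0.5 + 0.25 + 0.125 + 0.0625 + 0.03125 + 0.03125 + 0.015625 + 0.0078125
= 1.5234
Since 1.5234 > 1, prefix-free code does not exist


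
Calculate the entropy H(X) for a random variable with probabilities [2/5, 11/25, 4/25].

H(X) = -Σ p(x) log₂ p(x)
  -2/5 × log₂(2/5) = 0.5288
  -11/25 × log₂(11/25) = 0.5211
  -4/25 × log₂(4/25) = 0.4230
H(X) = 1.4729 bits


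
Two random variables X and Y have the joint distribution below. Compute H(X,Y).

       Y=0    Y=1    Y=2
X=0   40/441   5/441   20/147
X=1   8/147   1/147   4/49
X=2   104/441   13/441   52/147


H(X,Y) = -Σ p(x,y) log₂ p(x,y)
  p(0,0)=40/441: -0.0907 × log₂(0.0907) = 0.3141
  p(0,1)=5/441: -0.0113 × log₂(0.0113) = 0.0733
  p(0,2)=20/147: -0.1361 × log₂(0.1361) = 0.3915
  p(1,0)=8/147: -0.0544 × log₂(0.0544) = 0.2286
  p(1,1)=1/147: -0.0068 × log₂(0.0068) = 0.0490
  p(1,2)=4/49: -0.0816 × log₂(0.0816) = 0.2951
  p(2,0)=104/441: -0.2358 × log₂(0.2358) = 0.4915
  p(2,1)=13/441: -0.0295 × log₂(0.0295) = 0.1499
  p(2,2)=52/147: -0.3537 × log₂(0.3537) = 0.5303
H(X,Y) = 2.5232 bits


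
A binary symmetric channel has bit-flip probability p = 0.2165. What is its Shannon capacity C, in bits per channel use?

For BSC with error probability p:
C = 1 - H(p) where H(p) is binary entropy
H(0.2165) = -0.2165 × log₂(0.2165) - 0.7835 × log₂(0.7835)
H(p) = 0.7537
C = 1 - 0.7537 = 0.2463 bits/use


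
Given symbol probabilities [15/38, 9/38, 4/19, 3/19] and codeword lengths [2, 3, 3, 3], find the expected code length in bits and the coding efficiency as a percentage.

Average length L = Σ p_i × l_i = 2.6053 bits
Entropy H = 1.9152 bits
Efficiency η = H/L × 100% = 73.51%


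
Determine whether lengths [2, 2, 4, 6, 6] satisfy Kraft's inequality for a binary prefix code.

Kraft inequality: Σ 2^(-l_i) ≤ 1 for prefix-free code
Calculating: 2^(-2) + 2^(-2) + 2^(-4) + 2^(-6) + 2^(-6)
= 0.25 + 0.25 + 0.0625 + 0.015625 + 0.015625
= 0.5938
Since 0.5938 ≤ 1, prefix-free code exists


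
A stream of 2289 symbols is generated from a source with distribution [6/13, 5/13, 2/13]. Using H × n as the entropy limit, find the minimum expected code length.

Entropy H = 1.4605 bits/symbol
Minimum bits = H × n = 1.4605 × 2289
= 3343.05 bits


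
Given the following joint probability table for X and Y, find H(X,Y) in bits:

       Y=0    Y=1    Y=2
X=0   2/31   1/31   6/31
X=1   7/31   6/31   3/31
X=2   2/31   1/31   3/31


H(X,Y) = -Σ p(x,y) log₂ p(x,y)
  p(0,0)=2/31: -0.0645 × log₂(0.0645) = 0.2551
  p(0,1)=1/31: -0.0323 × log₂(0.0323) = 0.1598
  p(0,2)=6/31: -0.1935 × log₂(0.1935) = 0.4586
  p(1,0)=7/31: -0.2258 × log₂(0.2258) = 0.4848
  p(1,1)=6/31: -0.1935 × log₂(0.1935) = 0.4586
  p(1,2)=3/31: -0.0968 × log₂(0.0968) = 0.3261
  p(2,0)=2/31: -0.0645 × log₂(0.0645) = 0.2551
  p(2,1)=1/31: -0.0323 × log₂(0.0323) = 0.1598
  p(2,2)=3/31: -0.0968 × log₂(0.0968) = 0.3261
H(X,Y) = 2.8838 bits


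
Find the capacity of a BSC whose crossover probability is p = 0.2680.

For BSC with error probability p:
C = 1 - H(p) where H(p) is binary entropy
H(0.2680) = -0.2680 × log₂(0.2680) - 0.7320 × log₂(0.7320)
H(p) = 0.8386
C = 1 - 0.8386 = 0.1614 bits/use


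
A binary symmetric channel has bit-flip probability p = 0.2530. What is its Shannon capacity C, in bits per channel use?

For BSC with error probability p:
C = 1 - H(p) where H(p) is binary entropy
H(0.2530) = -0.2530 × log₂(0.2530) - 0.7470 × log₂(0.7470)
H(p) = 0.8160
C = 1 - 0.8160 = 0.1840 bits/use


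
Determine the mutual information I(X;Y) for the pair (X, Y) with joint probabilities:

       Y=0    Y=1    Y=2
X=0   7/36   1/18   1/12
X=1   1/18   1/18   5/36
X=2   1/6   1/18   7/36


H(X) = 1.5546, H(Y) = 1.4834, H(X,Y) = 2.9706
I(X;Y) = H(X) + H(Y) - H(X,Y) = 0.0674 bits


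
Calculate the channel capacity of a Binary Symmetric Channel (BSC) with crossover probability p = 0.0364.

For BSC with error probability p:
C = 1 - H(p) where H(p) is binary entropy
H(0.0364) = -0.0364 × log₂(0.0364) - 0.9636 × log₂(0.9636)
H(p) = 0.2255
C = 1 - 0.2255 = 0.7745 bits/use


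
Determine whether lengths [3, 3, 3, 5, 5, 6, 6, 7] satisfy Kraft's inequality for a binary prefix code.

Kraft inequality: Σ 2^(-l_i) ≤ 1 for prefix-free code
Calculating: 2^(-3) + 2^(-3) + 2^(-3) + 2^(-5) + 2^(-5) + 2^(-6) + 2^(-6) + 2^(-7)
= 0.125 + 0.125 + 0.125 + 0.03125 + 0.03125 + 0.015625 + 0.015625 + 0.0078125
= 0.4766
Since 0.4766 ≤ 1, prefix-free code exists


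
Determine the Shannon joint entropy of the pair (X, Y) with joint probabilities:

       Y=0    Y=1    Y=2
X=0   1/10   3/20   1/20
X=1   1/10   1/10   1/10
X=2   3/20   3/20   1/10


H(X,Y) = -Σ p(x,y) log₂ p(x,y)
  p(0,0)=1/10: -0.1000 × log₂(0.1000) = 0.3322
  p(0,1)=3/20: -0.1500 × log₂(0.1500) = 0.4105
  p(0,2)=1/20: -0.0500 × log₂(0.0500) = 0.2161
  p(1,0)=1/10: -0.1000 × log₂(0.1000) = 0.3322
  p(1,1)=1/10: -0.1000 × log₂(0.1000) = 0.3322
  p(1,2)=1/10: -0.1000 × log₂(0.1000) = 0.3322
  p(2,0)=3/20: -0.1500 × log₂(0.1500) = 0.4105
  p(2,1)=3/20: -0.1500 × log₂(0.1500) = 0.4105
  p(2,2)=1/10: -0.1000 × log₂(0.1000) = 0.3322
H(X,Y) = 3.1087 bits


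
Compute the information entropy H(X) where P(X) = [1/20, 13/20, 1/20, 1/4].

H(X) = -Σ p(x) log₂ p(x)
  -1/20 × log₂(1/20) = 0.2161
  -13/20 × log₂(13/20) = 0.4040
  -1/20 × log₂(1/20) = 0.2161
  -1/4 × log₂(1/4) = 0.5000
H(X) = 1.3362 bits


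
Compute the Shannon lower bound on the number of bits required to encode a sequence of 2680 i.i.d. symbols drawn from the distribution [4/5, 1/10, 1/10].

Entropy H = 0.9219 bits/symbol
Minimum bits = H × n = 0.9219 × 2680
= 2470.77 bits


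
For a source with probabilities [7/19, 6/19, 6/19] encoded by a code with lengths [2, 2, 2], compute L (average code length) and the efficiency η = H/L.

Average length L = Σ p_i × l_i = 2.0000 bits
Entropy H = 1.5810 bits
Efficiency η = H/L × 100% = 79.05%


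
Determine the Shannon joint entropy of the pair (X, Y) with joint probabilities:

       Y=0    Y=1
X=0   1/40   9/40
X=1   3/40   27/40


H(X,Y) = -Σ p(x,y) log₂ p(x,y)
  p(0,0)=1/40: -0.0250 × log₂(0.0250) = 0.1330
  p(0,1)=9/40: -0.2250 × log₂(0.2250) = 0.4842
  p(1,0)=3/40: -0.0750 × log₂(0.0750) = 0.2803
  p(1,1)=27/40: -0.6750 × log₂(0.6750) = 0.3828
H(X,Y) = 1.2803 bits


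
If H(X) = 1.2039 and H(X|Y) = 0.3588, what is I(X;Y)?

I(X;Y) = H(X) - H(X|Y)
I(X;Y) = 1.2039 - 0.3588 = 0.8451 bits


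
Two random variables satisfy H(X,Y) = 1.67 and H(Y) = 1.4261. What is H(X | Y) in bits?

Chain rule: H(X,Y) = H(X|Y) + H(Y)
H(X|Y) = H(X,Y) - H(Y) = 1.67 - 1.4261 = 0.2439 bits


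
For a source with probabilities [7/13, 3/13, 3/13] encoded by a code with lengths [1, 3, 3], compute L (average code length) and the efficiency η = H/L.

Average length L = Σ p_i × l_i = 1.9231 bits
Entropy H = 1.4573 bits
Efficiency η = H/L × 100% = 75.78%
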